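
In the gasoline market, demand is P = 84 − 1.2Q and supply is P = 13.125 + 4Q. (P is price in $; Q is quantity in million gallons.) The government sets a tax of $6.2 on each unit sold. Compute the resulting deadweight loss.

Competitive equilibrium: 84 − 1.2Q = 13.125 + 4Q → Q* = 13.6298, P* = 67.6442.
With the tax, the buyer price exceeds the seller price by 6.2: (84 − 1.2Q) − (13.125 + 4Q) = 6.2 → Q' = 12.4375.
ΔQ = 13.6298 − 12.4375 = 1.1923; the wedge equals the tax, 6.2.
The triangle = ½ × 1.1923 × 6.2 = $3.70 million.

$3.70 million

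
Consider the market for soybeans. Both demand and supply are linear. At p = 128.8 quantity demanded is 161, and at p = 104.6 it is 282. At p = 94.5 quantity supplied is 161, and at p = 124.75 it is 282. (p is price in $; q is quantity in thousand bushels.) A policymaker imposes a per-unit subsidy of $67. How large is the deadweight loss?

Demand slope = (104.6 − 128.8)/(282 − 161) = −0.2, so p = 161 − 0.2q.
Supply slope = (124.75 − 94.5)/(282 − 161) = 0.25, so p = 54.25 + 0.25q.
Competitive equilibrium: 161 − 0.2q = 54.25 + 0.25q → q* = 237.2222, p* = 113.5556.
The subsidy lowers effective supply by 67: p = 0.25q − 12.75.
New quantity: 161 − 0.2q = 0.25q − 12.75 → q' = 386.1111.
Overproduction Δq = 386.1111 − 237.2222 = 148.8889; wedge = subsidy = 67.
Deadweight loss = ½ × 148.8889 × 67 = $4987.78 thousand.

$4987.78 thousand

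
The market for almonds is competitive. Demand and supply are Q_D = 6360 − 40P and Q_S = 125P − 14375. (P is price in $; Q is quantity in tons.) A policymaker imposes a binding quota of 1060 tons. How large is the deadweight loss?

In inverse form: demand P = 159 − 0.025Q, supply P = 115 + 0.008Q.
Competitive equilibrium: 159 − 0.025Q = 115 + 0.008Q → Q* = 1333.3333, P* = 125.6667.
At Q = 1060: demand price = 159 − 0.025·1060 = 132.5; supply price = 115 + 0.008·1060 = 123.48.
ΔQ = 1333.3333 − 1060 = 273.3333; wedge = 132.5 − 123.48 = 9.02.
Deadweight loss = ½ × 273.3333 × 9.02 = $1232.73.

$1232.73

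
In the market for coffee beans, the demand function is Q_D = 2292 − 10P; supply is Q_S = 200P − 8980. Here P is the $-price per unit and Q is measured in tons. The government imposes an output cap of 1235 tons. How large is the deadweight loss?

$14209

In inverse form: demand P = 229.2 − 0.1Q, supply P = 44.9 + 0.005Q.
Competitive equilibrium: 229.2 − 0.1Q = 44.9 + 0.005Q → Q* = 1755.2381, P* = 53.6762.
At Q = 1235: demand price = 229.2 − 0.1·1235 = 105.7; supply price = 44.9 + 0.005·1235 = 51.075.
ΔQ = 1755.2381 − 1235 = 520.2381; wedge = 105.7 − 51.075 = 54.625.
Welfare loss = ½ × 520.2381 × 54.625 = $14209.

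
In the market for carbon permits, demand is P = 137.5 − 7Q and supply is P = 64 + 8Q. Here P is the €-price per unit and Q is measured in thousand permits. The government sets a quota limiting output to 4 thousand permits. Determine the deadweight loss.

€6.075 thousand

Competitive equilibrium: 137.5 − 7Q = 64 + 8Q → Q* = 4.9, P* = 103.2.
At Q = 4: demand price = 137.5 − 7·4 = 109.5; supply price = 64 + 8·4 = 96.
ΔQ = 4.9 − 4 = 0.9; wedge = 109.5 − 96 = 13.5.
DWL = ½ × 0.9 × 13.5 = €6.075 thousand.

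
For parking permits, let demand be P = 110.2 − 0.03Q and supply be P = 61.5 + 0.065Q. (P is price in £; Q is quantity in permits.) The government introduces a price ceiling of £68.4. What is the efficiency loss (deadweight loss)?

Competitive equilibrium: 110.2 − 0.03Q = 61.5 + 0.065Q → Q* = 512.6316, P* = 94.8211.
At the ceiling P = 68.4, quantity supplied = (68.4 − 61.5)/0.065 = 106.1538.
Willingness to pay at Q' = 106.1538: 110.2 − 0.03·106.1538 = 107.0154.
ΔQ = 512.6316 − 106.1538 = 406.4778; wedge = 107.0154 − 68.4 = 38.6154.
Deadweight loss = ½ × 406.4778 × 38.6154 = £7848.15.

£7848.15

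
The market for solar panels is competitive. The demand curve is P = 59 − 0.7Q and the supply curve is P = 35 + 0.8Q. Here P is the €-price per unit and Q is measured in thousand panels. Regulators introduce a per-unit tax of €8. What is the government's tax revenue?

€85.33 thousand

Competitive equilibrium: 59 − 0.7Q = 35 + 0.8Q → Q* = 16, P* = 47.8.
With the tax, the buyer price exceeds the seller price by 8: (59 − 0.7Q) − (35 + 0.8Q) = 8 → Q' = 10.6667.
Tax revenue = 8 × 10.6667 = €85.33 thousand.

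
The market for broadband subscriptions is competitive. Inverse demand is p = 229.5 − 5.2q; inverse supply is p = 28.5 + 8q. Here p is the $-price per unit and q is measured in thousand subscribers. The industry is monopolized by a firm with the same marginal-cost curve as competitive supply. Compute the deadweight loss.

$122.22 thousand

Competitive equilibrium: 229.5 − 5.2q = 28.5 + 8q → q* = 15.22727, p* = 150.31818.
Marginal revenue: MR = 229.5 − 10.4q. Set MR = MC: 229.5 − 10.4q = 28.5 + 8q → q_m = 10.92391.
Price p_m = 229.5 − 5.2·10.92391 = 172.69567; MC(q_m) = 28.5 + 8·10.92391 = 115.89128.
Competitive q* = 15.22727, so Δq = 4.30336; wedge = 172.69567 − 115.89128 = 56.80439.
Welfare loss = ½ × 4.30336 × 56.80439 = $122.22 thousand.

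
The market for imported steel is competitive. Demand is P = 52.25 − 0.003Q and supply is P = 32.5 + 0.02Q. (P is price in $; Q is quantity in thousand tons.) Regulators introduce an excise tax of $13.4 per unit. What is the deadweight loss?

Competitive equilibrium: 52.25 − 0.003Q = 32.5 + 0.02Q → Q* = 858.6957, P* = 49.6739.
With the tax, the buyer price exceeds the seller price by 13.4: (52.25 − 0.003Q) − (32.5 + 0.02Q) = 13.4 → Q' = 276.087.
ΔQ = 858.6957 − 276.087 = 582.6087; the wedge equals the tax, 13.4.
DWL = ½ × 582.6087 × 13.4 = $3903.48 thousand.

$3903.48 thousand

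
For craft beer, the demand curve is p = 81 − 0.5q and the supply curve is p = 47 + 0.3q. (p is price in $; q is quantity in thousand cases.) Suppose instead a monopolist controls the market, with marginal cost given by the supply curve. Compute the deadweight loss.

Competitive equilibrium: 81 − 0.5q = 47 + 0.3q → q* = 42.5, p* = 59.75.
Marginal revenue: MR = 81 − q. Set MR = MC: 81 − q = 47 + 0.3q → q_m = 26.1538.
Price p_m = 81 − 0.5·26.1538 = 67.9231; MC(q_m) = 47 + 0.3·26.1538 = 54.8461.
Competitive q* = 42.5, so Δq = 16.3462; wedge = 67.9231 − 54.8461 = 13.077.
Welfare loss = ½ × 16.3462 × 13.077 = $106.88 thousand.

$106.88 thousand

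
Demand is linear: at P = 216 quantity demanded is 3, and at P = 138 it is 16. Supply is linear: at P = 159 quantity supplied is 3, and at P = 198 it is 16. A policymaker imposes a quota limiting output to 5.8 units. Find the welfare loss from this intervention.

56.18

Demand slope = (138 − 216)/(16 − 3) = −6, so P = 234 − 6Q.
Supply slope = (198 − 159)/(16 − 3) = 3, so P = 150 + 3Q.
Competitive equilibrium: 234 − 6Q = 150 + 3Q → Q* = 9.3333, P* = 178.
At Q = 5.8: demand price = 234 − 6·5.8 = 199.2; supply price = 150 + 3·5.8 = 167.4.
ΔQ = 9.3333 − 5.8 = 3.5333; wedge = 199.2 − 167.4 = 31.8.
DWL = ½ × 3.5333 × 31.8 = 56.18.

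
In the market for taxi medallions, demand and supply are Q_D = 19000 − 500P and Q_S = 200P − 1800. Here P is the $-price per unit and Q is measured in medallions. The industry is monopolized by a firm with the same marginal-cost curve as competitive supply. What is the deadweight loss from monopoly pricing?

$2966.49

In inverse form: demand P = 38 − 0.002Q, supply P = 9 + 0.005Q.
Competitive equilibrium: 38 − 0.002Q = 9 + 0.005Q → Q* = 4142.85714, P* = 29.71429.
Marginal revenue: MR = 38 − 0.004Q. Set MR = MC: 38 − 0.004Q = 9 + 0.005Q → Q_m = 3222.22222.
Price P_m = 38 − 0.002·3222.22222 = 31.55556; MC(Q_m) = 9 + 0.005·3222.22222 = 25.11111.
Competitive Q* = 4142.85714, so ΔQ = 920.63492; wedge = 31.55556 − 25.11111 = 6.44445.
DWL = ½ × 920.63492 × 6.44445 = $2966.49.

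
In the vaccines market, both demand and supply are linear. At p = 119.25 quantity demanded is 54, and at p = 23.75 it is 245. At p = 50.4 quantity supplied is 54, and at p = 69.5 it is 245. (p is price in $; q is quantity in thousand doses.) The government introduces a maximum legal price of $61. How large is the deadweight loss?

$22.97 thousand

Demand slope = (23.75 − 119.25)/(245 − 54) = −0.5, so p = 146.25 − 0.5q.
Supply slope = (69.5 − 50.4)/(245 − 54) = 0.1, so p = 45 + 0.1q.
Competitive equilibrium: 146.25 − 0.5q = 45 + 0.1q → q* = 168.75, p* = 61.875.
At the ceiling p = 61, quantity supplied = (61 − 45)/0.1 = 160.
Willingness to pay at q' = 160: 146.25 − 0.5·160 = 66.25.
Δq = 168.75 − 160 = 8.75; wedge = 66.25 − 61 = 5.25.
Welfare loss = ½ × 8.75 × 5.25 = $22.97 thousand.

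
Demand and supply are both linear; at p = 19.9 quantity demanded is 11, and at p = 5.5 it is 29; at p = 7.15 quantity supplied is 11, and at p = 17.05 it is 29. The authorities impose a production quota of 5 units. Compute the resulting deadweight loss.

Demand slope = (5.5 − 19.9)/(29 − 11) = −0.8, so p = 28.7 − 0.8q.
Supply slope = (17.05 − 7.15)/(29 − 11) = 0.55, so p = 1.1 + 0.55q.
Competitive equilibrium: 28.7 − 0.8q = 1.1 + 0.55q → q* = 20.4444, p* = 12.3444.
At q = 5: demand price = 28.7 − 0.8·5 = 24.7; supply price = 1.1 + 0.55·5 = 3.85.
Δq = 20.4444 − 5 = 15.4444; wedge = 24.7 − 3.85 = 20.85.
Welfare loss = ½ × 15.4444 × 20.85 = 161.01.

161.01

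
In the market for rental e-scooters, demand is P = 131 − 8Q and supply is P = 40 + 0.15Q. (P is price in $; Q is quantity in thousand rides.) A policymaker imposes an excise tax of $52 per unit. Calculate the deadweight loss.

Competitive equilibrium: 131 − 8Q = 40 + 0.15Q → Q* = 11.1656, P* = 41.6748.
With the tax, the buyer price exceeds the seller price by 52: (131 − 8Q) − (40 + 0.15Q) = 52 → Q' = 4.7853.
ΔQ = 11.1656 − 4.7853 = 6.3803; the wedge equals the tax, 52.
The triangle = ½ × 6.3803 × 52 = $165.89 thousand.

$165.89 thousand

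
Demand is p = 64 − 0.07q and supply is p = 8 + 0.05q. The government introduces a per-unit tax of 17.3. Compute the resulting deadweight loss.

1247.04

Competitive equilibrium: 64 − 0.07q = 8 + 0.05q → q* = 466.6667, p* = 31.3333.
With the tax, the buyer price exceeds the seller price by 17.3: (64 − 0.07q) − (8 + 0.05q) = 17.3 → q' = 322.5.
Δq = 466.6667 − 322.5 = 144.1667; the wedge equals the tax, 17.3.
Welfare loss = ½ × 144.1667 × 17.3 = 1247.04.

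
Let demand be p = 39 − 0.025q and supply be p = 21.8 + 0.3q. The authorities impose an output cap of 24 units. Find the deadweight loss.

135.94

Competitive equilibrium: 39 − 0.025q = 21.8 + 0.3q → q* = 52.9231, p* = 37.6769.
At q = 24: demand price = 39 − 0.025·24 = 38.4; supply price = 21.8 + 0.3·24 = 29.
Δq = 52.9231 − 24 = 28.9231; wedge = 38.4 − 29 = 9.4.
The triangle = ½ × 28.9231 × 9.4 = 135.94.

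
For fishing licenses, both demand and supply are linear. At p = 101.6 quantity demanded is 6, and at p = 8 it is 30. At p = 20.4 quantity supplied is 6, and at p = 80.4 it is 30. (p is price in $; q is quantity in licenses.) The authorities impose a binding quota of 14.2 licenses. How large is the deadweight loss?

Demand slope = (8 − 101.6)/(30 − 6) = −3.9, so p = 125 − 3.9q.
Supply slope = (80.4 − 20.4)/(30 − 6) = 2.5, so p = 5.4 + 2.5q.
Competitive equilibrium: 125 − 3.9q = 5.4 + 2.5q → q* = 18.6875, p* = 52.1188.
At q = 14.2: demand price = 125 − 3.9·14.2 = 69.62; supply price = 5.4 + 2.5·14.2 = 40.9.
Δq = 18.6875 − 14.2 = 4.4875; wedge = 69.62 − 40.9 = 28.72.
Welfare loss = ½ × 4.4875 × 28.72 = $64.44.

$64.44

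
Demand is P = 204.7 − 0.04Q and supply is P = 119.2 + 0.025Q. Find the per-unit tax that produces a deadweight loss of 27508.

59.8

Competitive equilibrium: 204.7 − 0.04Q = 119.2 + 0.025Q → Q* = 1315.3846, P* = 152.0846.
A tax t gives ΔQ = t/0.065 and wedge t, so DWL = t²/0.13.
t²/0.13 = 27508 → t² = 3576.04 → t = 59.8.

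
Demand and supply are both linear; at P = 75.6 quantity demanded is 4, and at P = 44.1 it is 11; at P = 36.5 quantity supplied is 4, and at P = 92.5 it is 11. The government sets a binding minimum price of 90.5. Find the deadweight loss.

259.14

Demand slope = (44.1 − 75.6)/(11 − 4) = −4.5, so P = 93.6 − 4.5Q.
Supply slope = (92.5 − 36.5)/(11 − 4) = 8, so P = 4.5 + 8Q.
Competitive equilibrium: 93.6 − 4.5Q = 4.5 + 8Q → Q* = 7.128, P* = 61.524.
At the floor P = 90.5, quantity demanded = (93.6 − 90.5)/4.5 = 0.6889.
Sellers' marginal cost at Q' = 0.6889: 4.5 + 8·0.6889 = 10.0112.
ΔQ = 7.128 − 0.6889 = 6.4391; wedge = 90.5 − 10.0112 = 80.4888.
The triangle = ½ × 6.4391 × 80.4888 = 259.14.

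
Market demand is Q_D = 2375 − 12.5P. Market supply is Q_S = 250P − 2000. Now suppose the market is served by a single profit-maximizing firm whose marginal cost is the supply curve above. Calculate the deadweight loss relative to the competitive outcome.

46916.52

In inverse form: demand P = 190 − 0.08Q, supply P = 8 + 0.004Q.
Competitive equilibrium: 190 − 0.08Q = 8 + 0.004Q → Q* = 2166.66667, P* = 16.66667.
Marginal revenue: MR = 190 − 0.16Q. Set MR = MC: 190 − 0.16Q = 8 + 0.004Q → Q_m = 1109.7561.
Price P_m = 190 − 0.08·1109.7561 = 101.21951; MC(Q_m) = 8 + 0.004·1109.7561 = 12.43902.
Competitive Q* = 2166.66667, so ΔQ = 1056.91057; wedge = 101.21951 − 12.43902 = 88.78049.
The triangle = ½ × 1056.91057 × 88.78049 = 46916.52.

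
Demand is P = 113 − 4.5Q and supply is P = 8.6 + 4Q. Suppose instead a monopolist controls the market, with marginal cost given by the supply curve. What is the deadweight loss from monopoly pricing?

76.82

Competitive equilibrium: 113 − 4.5Q = 8.6 + 4Q → Q* = 12.2824, P* = 57.7294.
Marginal revenue: MR = 113 − 9Q. Set MR = MC: 113 − 9Q = 8.6 + 4Q → Q_m = 8.0308.
Price P_m = 113 − 4.5·8.0308 = 76.8614; MC(Q_m) = 8.6 + 4·8.0308 = 40.7232.
Competitive Q* = 12.2824, so ΔQ = 4.2516; wedge = 76.8614 − 40.7232 = 36.1382.
The triangle = ½ × 4.2516 × 36.1382 = 76.82.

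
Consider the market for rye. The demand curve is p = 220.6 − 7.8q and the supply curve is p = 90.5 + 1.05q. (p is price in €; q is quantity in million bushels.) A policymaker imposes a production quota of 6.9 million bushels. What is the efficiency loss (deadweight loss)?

€269.26 million

Competitive equilibrium: 220.6 − 7.8q = 90.5 + 1.05q → q* = 14.7006, p* = 105.9356.
At q = 6.9: demand price = 220.6 − 7.8·6.9 = 166.78; supply price = 90.5 + 1.05·6.9 = 97.745.
Δq = 14.7006 − 6.9 = 7.8006; wedge = 166.78 − 97.745 = 69.035.
Deadweight loss = ½ × 7.8006 × 69.035 = €269.26 million.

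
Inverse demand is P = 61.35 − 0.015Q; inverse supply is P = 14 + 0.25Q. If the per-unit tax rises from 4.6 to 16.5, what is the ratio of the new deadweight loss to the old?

12.866

Competitive equilibrium: 61.35 − 0.015Q = 14 + 0.25Q → Q* = 178.6792, P* = 58.6698.
For a per-unit tax t: ΔQ = t/0.265, so DWL = ½·t·(t/0.265) = t²/0.53.
At t = 4.6: DWL = 39.925. At t = 16.5: DWL = 513.679.
Ratio = (16.5/4.6)² = 12.866.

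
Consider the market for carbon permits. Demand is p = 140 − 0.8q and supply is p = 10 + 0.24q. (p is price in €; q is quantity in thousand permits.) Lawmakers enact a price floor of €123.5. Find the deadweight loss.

Competitive equilibrium: 140 − 0.8q = 10 + 0.24q → q* = 125, p* = 40.
At the floor p = 123.5, quantity demanded = (140 − 123.5)/0.8 = 20.625.
Sellers' marginal cost at q' = 20.625: 10 + 0.24·20.625 = 14.95.
Δq = 125 − 20.625 = 104.375; wedge = 123.5 − 14.95 = 108.55.
Welfare loss = ½ × 104.375 × 108.55 = €5664.95 thousand.

€5664.95 thousand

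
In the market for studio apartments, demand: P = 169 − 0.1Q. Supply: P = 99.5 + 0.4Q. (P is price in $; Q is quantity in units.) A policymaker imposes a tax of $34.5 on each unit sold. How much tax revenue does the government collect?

Competitive equilibrium: 169 − 0.1Q = 99.5 + 0.4Q → Q* = 139, P* = 155.1.
With the tax, the buyer price exceeds the seller price by 34.5: (169 − 0.1Q) − (99.5 + 0.4Q) = 34.5 → Q' = 70.
Tax revenue = 34.5 × 70 = $2415.

$2415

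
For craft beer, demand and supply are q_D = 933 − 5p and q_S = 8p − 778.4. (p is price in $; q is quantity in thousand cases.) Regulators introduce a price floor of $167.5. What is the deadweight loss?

In inverse form: demand p = 186.6 − 0.2q, supply p = 97.3 + 0.125q.
Competitive equilibrium: 186.6 − 0.2q = 97.3 + 0.125q → q* = 274.7692, p* = 131.6462.
At the floor p = 167.5, quantity demanded = (186.6 − 167.5)/0.2 = 95.5.
Sellers' marginal cost at q' = 95.5: 97.3 + 0.125·95.5 = 109.2375.
Δq = 274.7692 − 95.5 = 179.2692; wedge = 167.5 − 109.2375 = 58.2625.
DWL = ½ × 179.2692 × 58.2625 = $5222.34 thousand.

$5222.34 thousand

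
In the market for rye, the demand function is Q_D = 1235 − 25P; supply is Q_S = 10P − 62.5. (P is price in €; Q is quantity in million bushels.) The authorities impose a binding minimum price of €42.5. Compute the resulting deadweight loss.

€1289.29 million

In inverse form: demand P = 49.4 − 0.04Q, supply P = 6.25 + 0.1Q.
Competitive equilibrium: 49.4 − 0.04Q = 6.25 + 0.1Q → Q* = 308.2143, P* = 37.0714.
At the floor P = 42.5, quantity demanded = (49.4 − 42.5)/0.04 = 172.5.
Sellers' marginal cost at Q' = 172.5: 6.25 + 0.1·172.5 = 23.5.
ΔQ = 308.2143 − 172.5 = 135.7143; wedge = 42.5 − 23.5 = 19.
Deadweight loss = ½ × 135.7143 × 19 = €1289.29 million.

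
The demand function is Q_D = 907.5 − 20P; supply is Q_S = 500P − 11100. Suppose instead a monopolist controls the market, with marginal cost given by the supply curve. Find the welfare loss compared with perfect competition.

In inverse form: demand P = 45.375 − 0.05Q, supply P = 22.2 + 0.002Q.
Competitive equilibrium: 45.375 − 0.05Q = 22.2 + 0.002Q → Q* = 445.6731, P* = 23.0913.
Marginal revenue: MR = 45.375 − 0.1Q. Set MR = MC: 45.375 − 0.1Q = 22.2 + 0.002Q → Q_m = 227.2059.
Price P_m = 45.375 − 0.05·227.2059 = 34.0147; MC(Q_m) = 22.2 + 0.002·227.2059 = 22.6544.
Competitive Q* = 445.6731, so ΔQ = 218.4672; wedge = 34.0147 − 22.6544 = 11.3603.
Deadweight loss = ½ × 218.4672 × 11.3603 = 1240.93.

1240.93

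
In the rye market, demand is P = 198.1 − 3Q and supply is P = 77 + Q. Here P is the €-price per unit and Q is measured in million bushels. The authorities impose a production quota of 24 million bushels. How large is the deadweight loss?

€78.75 million

Competitive equilibrium: 198.1 − 3Q = 77 + Q → Q* = 30.275, P* = 107.275.
At Q = 24: demand price = 198.1 − 3·24 = 126.1; supply price = 77 + 1·24 = 101.
ΔQ = 30.275 − 24 = 6.275; wedge = 126.1 − 101 = 25.1.
Welfare loss = ½ × 6.275 × 25.1 = €78.75 million.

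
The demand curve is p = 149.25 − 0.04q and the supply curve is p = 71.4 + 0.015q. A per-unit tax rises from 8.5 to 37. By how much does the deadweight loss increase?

Competitive equilibrium: 149.25 − 0.04q = 71.4 + 0.015q → q* = 1415.4545, p* = 92.6318.
For a per-unit tax t: Δq = t/0.055, so DWL = ½·t·(t/0.055) = t²/0.11.
At t = 8.5: DWL = 656.818. At t = 37: DWL = 12445.455.
Increase = 12445.455 − 656.818 = 11788.64.

11788.64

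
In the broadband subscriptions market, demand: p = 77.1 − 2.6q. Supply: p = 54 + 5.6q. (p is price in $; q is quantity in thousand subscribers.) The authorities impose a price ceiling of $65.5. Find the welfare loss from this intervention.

Competitive equilibrium: 77.1 − 2.6q = 54 + 5.6q → q* = 2.8171, p* = 69.7756.
At the ceiling p = 65.5, quantity supplied = (65.5 − 54)/5.6 = 2.0536.
Willingness to pay at q' = 2.0536: 77.1 − 2.6·2.0536 = 71.7606.
Δq = 2.8171 − 2.0536 = 0.7635; wedge = 71.7606 − 65.5 = 6.2606.
The triangle = ½ × 0.7635 × 6.2606 = $2.39 thousand.

$2.39 thousand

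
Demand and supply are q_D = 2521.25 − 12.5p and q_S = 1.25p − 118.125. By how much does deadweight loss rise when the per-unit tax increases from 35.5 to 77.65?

In inverse form: demand p = 201.7 − 0.08q, supply p = 94.5 + 0.8q.
Competitive equilibrium: 201.7 − 0.08q = 94.5 + 0.8q → q* = 121.8182, p* = 191.9545.
For a per-unit tax t: Δq = t/0.88, so DWL = ½·t·(t/0.88) = t²/1.76.
At t = 35.5: DWL = 716.051. At t = 77.65: DWL = 3425.865.
Increase = 3425.865 − 716.051 = 2709.81.

2709.81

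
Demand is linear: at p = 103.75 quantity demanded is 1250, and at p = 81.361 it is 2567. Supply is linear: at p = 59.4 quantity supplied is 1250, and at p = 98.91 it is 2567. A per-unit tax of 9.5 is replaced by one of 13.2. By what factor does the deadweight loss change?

1.931

Demand slope = (81.361 − 103.75)/(2567 − 1250) = −0.017, so p = 125 − 0.017q.
Supply slope = (98.91 − 59.4)/(2567 − 1250) = 0.03, so p = 21.9 + 0.03q.
Competitive equilibrium: 125 − 0.017q = 21.9 + 0.03q → q* = 2193.617, p* = 87.7085.
For a per-unit tax t: Δq = t/0.047, so DWL = ½·t·(t/0.047) = t²/0.094.
At t = 9.5: DWL = 960.106. At t = 13.2: DWL = 1853.617.
Ratio = (13.2/9.5)² = 1.931.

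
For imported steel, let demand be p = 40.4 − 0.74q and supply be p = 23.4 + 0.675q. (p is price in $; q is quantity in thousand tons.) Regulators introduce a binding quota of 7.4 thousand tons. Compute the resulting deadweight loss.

$15.06 thousand

Competitive equilibrium: 40.4 − 0.74q = 23.4 + 0.675q → q* = 12.0141, p* = 31.5095.
At q = 7.4: demand price = 40.4 − 0.74·7.4 = 34.924; supply price = 23.4 + 0.675·7.4 = 28.395.
Δq = 12.0141 − 7.4 = 4.6141; wedge = 34.924 − 28.395 = 6.529.
Deadweight loss = ½ × 4.6141 × 6.529 = $15.06 thousand.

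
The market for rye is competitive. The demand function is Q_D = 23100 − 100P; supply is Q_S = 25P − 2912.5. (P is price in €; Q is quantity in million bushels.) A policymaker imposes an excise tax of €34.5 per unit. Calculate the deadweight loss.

€11902.50 million

In inverse form: demand P = 231 − 0.01Q, supply P = 116.5 + 0.04Q.
Competitive equilibrium: 231 − 0.01Q = 116.5 + 0.04Q → Q* = 2290, P* = 208.1.
With the tax, the buyer price exceeds the seller price by 34.5: (231 − 0.01Q) − (116.5 + 0.04Q) = 34.5 → Q' = 1600.
ΔQ = 2290 − 1600 = 690; the wedge equals the tax, 34.5.
Welfare loss = ½ × 690 × 34.5 = €11902.50 million.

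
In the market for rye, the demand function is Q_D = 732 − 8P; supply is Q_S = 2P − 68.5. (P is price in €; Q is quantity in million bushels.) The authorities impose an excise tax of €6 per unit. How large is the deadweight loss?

€28.80 million

In inverse form: demand P = 91.5 − 0.125Q, supply P = 34.25 + 0.5Q.
Competitive equilibrium: 91.5 − 0.125Q = 34.25 + 0.5Q → Q* = 91.6, P* = 80.05.
With the tax, the buyer price exceeds the seller price by 6: (91.5 − 0.125Q) − (34.25 + 0.5Q) = 6 → Q' = 82.
ΔQ = 91.6 − 82 = 9.6; the wedge equals the tax, 6.
Welfare loss = ½ × 9.6 × 6 = €28.80 million.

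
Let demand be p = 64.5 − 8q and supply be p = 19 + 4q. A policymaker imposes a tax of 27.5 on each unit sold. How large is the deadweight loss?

31.51

Competitive equilibrium: 64.5 − 8q = 19 + 4q → q* = 3.7917, p* = 34.1667.
With the tax, the buyer price exceeds the seller price by 27.5: (64.5 − 8q) − (19 + 4q) = 27.5 → q' = 1.5.
Δq = 3.7917 − 1.5 = 2.2917; the wedge equals the tax, 27.5.
Deadweight loss = ½ × 2.2917 × 27.5 = 31.51.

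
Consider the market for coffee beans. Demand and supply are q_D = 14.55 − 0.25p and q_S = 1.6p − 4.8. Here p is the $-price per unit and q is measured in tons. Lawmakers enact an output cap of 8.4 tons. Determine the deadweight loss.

In inverse form: demand p = 58.2 − 4q, supply p = 3 + 0.625q.
Competitive equilibrium: 58.2 − 4q = 3 + 0.625q → q* = 11.9351, p* = 10.4595.
At q = 8.4: demand price = 58.2 − 4·8.4 = 24.6; supply price = 3 + 0.625·8.4 = 8.25.
Δq = 11.9351 − 8.4 = 3.5351; wedge = 24.6 − 8.25 = 16.35.
DWL = ½ × 3.5351 × 16.35 = $28.90.

$28.90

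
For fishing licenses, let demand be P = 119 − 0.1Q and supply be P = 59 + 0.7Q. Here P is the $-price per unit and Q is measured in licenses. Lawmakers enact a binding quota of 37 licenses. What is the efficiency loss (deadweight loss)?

Competitive equilibrium: 119 − 0.1Q = 59 + 0.7Q → Q* = 75, P* = 111.5.
At Q = 37: demand price = 119 − 0.1·37 = 115.3; supply price = 59 + 0.7·37 = 84.9.
ΔQ = 75 − 37 = 38; wedge = 115.3 − 84.9 = 30.4.
Welfare loss = ½ × 38 × 30.4 = $577.60.

$577.60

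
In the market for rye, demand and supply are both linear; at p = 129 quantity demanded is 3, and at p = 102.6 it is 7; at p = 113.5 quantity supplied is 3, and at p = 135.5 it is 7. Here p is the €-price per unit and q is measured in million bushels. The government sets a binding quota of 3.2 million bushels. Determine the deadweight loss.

€7.07 million

Demand slope = (102.6 − 129)/(7 − 3) = −6.6, so p = 148.8 − 6.6q.
Supply slope = (135.5 − 113.5)/(7 − 3) = 5.5, so p = 97 + 5.5q.
Competitive equilibrium: 148.8 − 6.6q = 97 + 5.5q → q* = 4.281, p* = 120.5455.
At q = 3.2: demand price = 148.8 − 6.6·3.2 = 127.68; supply price = 97 + 5.5·3.2 = 114.6.
Δq = 4.281 − 3.2 = 1.081; wedge = 127.68 − 114.6 = 13.08.
Deadweight loss = ½ × 1.081 × 13.08 = €7.07 million.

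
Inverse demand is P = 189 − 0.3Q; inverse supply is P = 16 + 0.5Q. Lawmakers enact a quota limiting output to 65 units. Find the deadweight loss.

9150.625

Competitive equilibrium: 189 − 0.3Q = 16 + 0.5Q → Q* = 216.25, P* = 124.125.
At Q = 65: demand price = 189 − 0.3·65 = 169.5; supply price = 16 + 0.5·65 = 48.5.
ΔQ = 216.25 − 65 = 151.25; wedge = 169.5 − 48.5 = 121.
Deadweight loss = ½ × 151.25 × 121 = 9150.625.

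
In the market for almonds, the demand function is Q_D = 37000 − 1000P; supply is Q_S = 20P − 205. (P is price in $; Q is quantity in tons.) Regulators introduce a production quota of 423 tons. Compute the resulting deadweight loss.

In inverse form: demand P = 37 − 0.001Q, supply P = 10.25 + 0.05Q.
Competitive equilibrium: 37 − 0.001Q = 10.25 + 0.05Q → Q* = 524.5098, P* = 36.4755.
At Q = 423: demand price = 37 − 0.001·423 = 36.577; supply price = 10.25 + 0.05·423 = 31.4.
ΔQ = 524.5098 − 423 = 101.5098; wedge = 36.577 − 31.4 = 5.177.
Welfare loss = ½ × 101.5098 × 5.177 = $262.76.

$262.76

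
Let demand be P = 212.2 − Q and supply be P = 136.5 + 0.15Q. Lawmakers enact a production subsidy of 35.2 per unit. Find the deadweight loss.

Competitive equilibrium: 212.2 − Q = 136.5 + 0.15Q → Q* = 65.8261, P* = 146.3739.
The subsidy lowers effective supply by 35.2: P = 101.3 + 0.15Q.
New quantity: 212.2 − Q = 101.3 + 0.15Q → Q' = 96.4348.
Overproduction ΔQ = 96.4348 − 65.8261 = 30.6087; wedge = subsidy = 35.2.
Deadweight loss = ½ × 30.6087 × 35.2 = 538.71.

538.71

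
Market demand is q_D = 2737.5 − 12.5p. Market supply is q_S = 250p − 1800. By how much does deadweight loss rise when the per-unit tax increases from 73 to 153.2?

107983.57

In inverse form: demand p = 219 − 0.08q, supply p = 7.2 + 0.004q.
Competitive equilibrium: 219 − 0.08q = 7.2 + 0.004q → q* = 2521.4286, p* = 17.2857.
For a per-unit tax t: Δq = t/0.084, so DWL = ½·t·(t/0.084) = t²/0.168.
At t = 73: DWL = 31720.238. At t = 153.2: DWL = 139703.81.
Increase = 139703.81 − 31720.238 = 107983.57.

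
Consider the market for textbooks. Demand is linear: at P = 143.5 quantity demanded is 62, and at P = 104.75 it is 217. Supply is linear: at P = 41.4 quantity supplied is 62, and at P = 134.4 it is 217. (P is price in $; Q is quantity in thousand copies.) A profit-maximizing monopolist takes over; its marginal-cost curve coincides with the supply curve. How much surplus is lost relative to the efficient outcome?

Demand slope = (104.75 − 143.5)/(217 − 62) = −0.25, so P = 159 − 0.25Q.
Supply slope = (134.4 − 41.4)/(217 − 62) = 0.6, so P = 4.2 + 0.6Q.
Competitive equilibrium: 159 − 0.25Q = 4.2 + 0.6Q → Q* = 182.1176, P* = 113.4706.
Marginal revenue: MR = 159 − 0.5Q. Set MR = MC: 159 − 0.5Q = 4.2 + 0.6Q → Q_m = 140.7273.
Price P_m = 159 − 0.25·140.7273 = 123.8182; MC(Q_m) = 4.2 + 0.6·140.7273 = 88.6364.
Competitive Q* = 182.1176, so ΔQ = 41.3903; wedge = 123.8182 − 88.6364 = 35.1818.
The triangle = ½ × 41.3903 × 35.1818 = $728.09 thousand.

$728.09 thousand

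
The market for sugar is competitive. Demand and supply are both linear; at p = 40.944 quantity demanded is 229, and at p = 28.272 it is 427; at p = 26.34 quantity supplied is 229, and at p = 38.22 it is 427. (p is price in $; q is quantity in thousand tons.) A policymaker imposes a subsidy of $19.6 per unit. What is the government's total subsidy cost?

$9894.84 thousand

Demand slope = (28.272 − 40.944)/(427 − 229) = −0.064, so p = 55.6 − 0.064q.
Supply slope = (38.22 − 26.34)/(427 − 229) = 0.06, so p = 12.6 + 0.06q.
Competitive equilibrium: 55.6 − 0.064q = 12.6 + 0.06q → q* = 346.7742, p* = 33.4065.
The subsidy lowers effective supply by 19.6: p = 0.06q − 7.
New quantity: 55.6 − 0.064q = 0.06q − 7 → q' = 504.8387.
Total subsidy cost = 19.6 × 504.8387 = $9894.84 thousand.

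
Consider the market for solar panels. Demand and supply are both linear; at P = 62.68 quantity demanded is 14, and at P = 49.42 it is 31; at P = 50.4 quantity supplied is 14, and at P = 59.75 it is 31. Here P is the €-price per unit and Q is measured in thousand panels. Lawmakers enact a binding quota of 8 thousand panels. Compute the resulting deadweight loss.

Demand slope = (49.42 − 62.68)/(31 − 14) = −0.78, so P = 73.6 − 0.78Q.
Supply slope = (59.75 − 50.4)/(31 − 14) = 0.55, so P = 42.7 + 0.55Q.
Competitive equilibrium: 73.6 − 0.78Q = 42.7 + 0.55Q → Q* = 23.2331, P* = 55.4782.
At Q = 8: demand price = 73.6 − 0.78·8 = 67.36; supply price = 42.7 + 0.55·8 = 47.1.
ΔQ = 23.2331 − 8 = 15.2331; wedge = 67.36 − 47.1 = 20.26.
Deadweight loss = ½ × 15.2331 × 20.26 = €154.31 thousand.

€154.31 thousand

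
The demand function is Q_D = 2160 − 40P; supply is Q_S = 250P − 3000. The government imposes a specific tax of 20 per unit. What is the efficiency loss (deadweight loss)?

In inverse form: demand P = 54 − 0.025Q, supply P = 12 + 0.004Q.
Competitive equilibrium: 54 − 0.025Q = 12 + 0.004Q → Q* = 1448.2759, P* = 17.7931.
With the tax, the buyer price exceeds the seller price by 20: (54 − 0.025Q) − (12 + 0.004Q) = 20 → Q' = 758.6207.
ΔQ = 1448.2759 − 758.6207 = 689.6552; the wedge equals the tax, 20.
Deadweight loss = ½ × 689.6552 × 20 = 6896.55.

6896.55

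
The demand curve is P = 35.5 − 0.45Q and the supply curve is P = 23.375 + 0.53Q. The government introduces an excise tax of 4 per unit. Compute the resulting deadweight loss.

Competitive equilibrium: 35.5 − 0.45Q = 23.375 + 0.53Q → Q* = 12.3724, P* = 29.9324.
With the tax, the buyer price exceeds the seller price by 4: (35.5 − 0.45Q) − (23.375 + 0.53Q) = 4 → Q' = 8.2908.
ΔQ = 12.3724 − 8.2908 = 4.0816; the wedge equals the tax, 4.
Welfare loss = ½ × 4.0816 × 4 = 8.16.

8.16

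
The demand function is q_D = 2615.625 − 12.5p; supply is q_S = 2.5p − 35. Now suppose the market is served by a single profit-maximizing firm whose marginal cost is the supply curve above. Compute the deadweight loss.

In inverse form: demand p = 209.25 − 0.08q, supply p = 14 + 0.4q.
Competitive equilibrium: 209.25 − 0.08q = 14 + 0.4q → q* = 406.7708, p* = 176.7083.
Marginal revenue: MR = 209.25 − 0.16q. Set MR = MC: 209.25 − 0.16q = 14 + 0.4q → q_m = 348.6607.
Price p_m = 209.25 − 0.08·348.6607 = 181.3571; MC(q_m) = 14 + 0.4·348.6607 = 153.4643.
Competitive q* = 406.7708, so Δq = 58.1101; wedge = 181.3571 − 153.4643 = 27.8928.
The triangle = ½ × 58.1101 × 27.8928 = 810.43.

810.43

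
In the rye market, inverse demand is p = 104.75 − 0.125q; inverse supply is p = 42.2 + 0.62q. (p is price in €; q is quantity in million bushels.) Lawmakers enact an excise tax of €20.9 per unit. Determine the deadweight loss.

Competitive equilibrium: 104.75 − 0.125q = 42.2 + 0.62q → q* = 83.9597, p* = 94.255.
With the tax, the buyer price exceeds the seller price by 20.9: (104.75 − 0.125q) − (42.2 + 0.62q) = 20.9 → q' = 55.906.
Δq = 83.9597 − 55.906 = 28.0537; the wedge equals the tax, 20.9.
Deadweight loss = ½ × 28.0537 × 20.9 = €293.16 million.

€293.16 million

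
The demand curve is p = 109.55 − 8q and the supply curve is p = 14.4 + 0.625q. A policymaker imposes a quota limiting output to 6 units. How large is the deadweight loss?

109.19

Competitive equilibrium: 109.55 − 8q = 14.4 + 0.625q → q* = 11.0319, p* = 21.2949.
At q = 6: demand price = 109.55 − 8·6 = 61.55; supply price = 14.4 + 0.625·6 = 18.15.
Δq = 11.0319 − 6 = 5.0319; wedge = 61.55 − 18.15 = 43.4.
DWL = ½ × 5.0319 × 43.4 = 109.19.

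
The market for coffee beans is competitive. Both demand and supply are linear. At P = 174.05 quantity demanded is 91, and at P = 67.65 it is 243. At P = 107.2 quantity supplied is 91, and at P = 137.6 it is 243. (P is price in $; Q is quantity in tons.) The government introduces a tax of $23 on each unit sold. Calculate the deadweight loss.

$293.89

Demand slope = (67.65 − 174.05)/(243 − 91) = −0.7, so P = 237.75 − 0.7Q.
Supply slope = (137.6 − 107.2)/(243 − 91) = 0.2, so P = 89 + 0.2Q.
Competitive equilibrium: 237.75 − 0.7Q = 89 + 0.2Q → Q* = 165.2778, P* = 122.0556.
With the tax, the buyer price exceeds the seller price by 23: (237.75 − 0.7Q) − (89 + 0.2Q) = 23 → Q' = 139.7222.
ΔQ = 165.2778 − 139.7222 = 25.5556; the wedge equals the tax, 23.
DWL = ½ × 25.5556 × 23 = $293.89.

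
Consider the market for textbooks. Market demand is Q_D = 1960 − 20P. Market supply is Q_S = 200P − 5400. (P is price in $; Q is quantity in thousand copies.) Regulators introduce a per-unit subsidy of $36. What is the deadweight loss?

$11781.82 thousand

In inverse form: demand P = 98 − 0.05Q, supply P = 27 + 0.005Q.
Competitive equilibrium: 98 − 0.05Q = 27 + 0.005Q → Q* = 1290.9091, P* = 33.4545.
The subsidy lowers effective supply by 36: P = 0.005Q − 9.
New quantity: 98 − 0.05Q = 0.005Q − 9 → Q' = 1945.4545.
Overproduction ΔQ = 1945.4545 − 1290.9091 = 654.5454; wedge = subsidy = 36.
The triangle = ½ × 654.5454 × 36 = $11781.82 thousand.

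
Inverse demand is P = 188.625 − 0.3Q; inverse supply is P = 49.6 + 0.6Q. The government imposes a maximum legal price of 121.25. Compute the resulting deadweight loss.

Competitive equilibrium: 188.625 − 0.3Q = 49.6 + 0.6Q → Q* = 154.4722, P* = 142.2833.
At the ceiling P = 121.25, quantity supplied = (121.25 − 49.6)/0.6 = 119.4167.
Willingness to pay at Q' = 119.4167: 188.625 − 0.3·119.4167 = 152.8.
ΔQ = 154.4722 − 119.4167 = 35.0555; wedge = 152.8 − 121.25 = 31.55.
Deadweight loss = ½ × 35.0555 × 31.55 = 553.

553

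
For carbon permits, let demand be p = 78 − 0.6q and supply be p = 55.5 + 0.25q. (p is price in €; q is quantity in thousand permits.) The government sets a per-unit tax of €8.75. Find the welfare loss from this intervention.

Competitive equilibrium: 78 − 0.6q = 55.5 + 0.25q → q* = 26.4706, p* = 62.1176.
With the tax, the buyer price exceeds the seller price by 8.75: (78 − 0.6q) − (55.5 + 0.25q) = 8.75 → q' = 16.1765.
Δq = 26.4706 − 16.1765 = 10.2941; the wedge equals the tax, 8.75.
Deadweight loss = ½ × 10.2941 × 8.75 = €45.04 thousand.

€45.04 thousand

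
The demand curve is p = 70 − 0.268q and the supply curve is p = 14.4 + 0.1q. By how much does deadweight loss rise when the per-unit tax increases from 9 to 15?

195.65

Competitive equilibrium: 70 − 0.268q = 14.4 + 0.1q → q* = 151.087, p* = 29.5087.
For a per-unit tax t: Δq = t/0.368, so DWL = ½·t·(t/0.368) = t²/0.736.
At t = 9: DWL = 110.054. At t = 15: DWL = 305.707.
Increase = 305.707 − 110.054 = 195.65.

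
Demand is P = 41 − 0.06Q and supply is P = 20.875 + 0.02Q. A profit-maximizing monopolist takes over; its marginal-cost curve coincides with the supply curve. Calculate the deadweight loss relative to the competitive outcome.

464.94

Competitive equilibrium: 41 − 0.06Q = 20.875 + 0.02Q → Q* = 251.5625, P* = 25.9063.
Marginal revenue: MR = 41 − 0.12Q. Set MR = MC: 41 − 0.12Q = 20.875 + 0.02Q → Q_m = 143.75.
Price P_m = 41 − 0.06·143.75 = 32.375; MC(Q_m) = 20.875 + 0.02·143.75 = 23.75.
Competitive Q* = 251.5625, so ΔQ = 107.8125; wedge = 32.375 − 23.75 = 8.625.
Deadweight loss = ½ × 107.8125 × 8.625 = 464.94.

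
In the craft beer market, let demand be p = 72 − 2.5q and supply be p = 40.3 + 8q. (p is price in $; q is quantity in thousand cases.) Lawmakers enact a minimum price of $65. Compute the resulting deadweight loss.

$0.25 thousand

Competitive equilibrium: 72 − 2.5q = 40.3 + 8q → q* = 3.019, p* = 64.4524.
At the floor p = 65, quantity demanded = (72 − 65)/2.5 = 2.8.
Sellers' marginal cost at q' = 2.8: 40.3 + 8·2.8 = 62.7.
Δq = 3.019 − 2.8 = 0.219; wedge = 65 − 62.7 = 2.3.
Welfare loss = ½ × 0.219 × 2.3 = $0.25 thousand.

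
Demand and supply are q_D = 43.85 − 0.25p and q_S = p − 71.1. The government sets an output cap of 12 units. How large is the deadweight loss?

196.249

In inverse form: demand p = 175.4 − 4q, supply p = 71.1 + q.
Competitive equilibrium: 175.4 − 4q = 71.1 + q → q* = 20.86, p* = 91.96.
At q = 12: demand price = 175.4 − 4·12 = 127.4; supply price = 71.1 + 1·12 = 83.1.
Δq = 20.86 − 12 = 8.86; wedge = 127.4 − 83.1 = 44.3.
DWL = ½ × 8.86 × 44.3 = 196.249.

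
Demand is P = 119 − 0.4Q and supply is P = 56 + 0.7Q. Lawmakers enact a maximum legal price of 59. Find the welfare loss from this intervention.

Competitive equilibrium: 119 − 0.4Q = 56 + 0.7Q → Q* = 57.2727, P* = 96.0909.
At the ceiling P = 59, quantity supplied = (59 − 56)/0.7 = 4.2857.
Willingness to pay at Q' = 4.2857: 119 − 0.4·4.2857 = 117.2857.
ΔQ = 57.2727 − 4.2857 = 52.987; wedge = 117.2857 − 59 = 58.2857.
The triangle = ½ × 52.987 × 58.2857 = 1544.19.

1544.19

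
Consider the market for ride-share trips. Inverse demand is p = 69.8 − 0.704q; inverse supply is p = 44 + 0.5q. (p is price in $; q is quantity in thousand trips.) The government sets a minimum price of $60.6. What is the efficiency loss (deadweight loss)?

$42.08 thousand

Competitive equilibrium: 69.8 − 0.704q = 44 + 0.5q → q* = 21.4286, p* = 54.7143.
At the floor p = 60.6, quantity demanded = (69.8 − 60.6)/0.704 = 13.0682.
Sellers' marginal cost at q' = 13.0682: 44 + 0.5·13.0682 = 50.5341.
Δq = 21.4286 − 13.0682 = 8.3604; wedge = 60.6 − 50.5341 = 10.0659.
DWL = ½ × 8.3604 × 10.0659 = $42.08 thousand.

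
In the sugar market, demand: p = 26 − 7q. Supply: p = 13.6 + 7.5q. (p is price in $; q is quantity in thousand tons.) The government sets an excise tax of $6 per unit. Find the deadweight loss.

Competitive equilibrium: 26 − 7q = 13.6 + 7.5q → q* = 0.8552, p* = 20.0138.
With the tax, the buyer price exceeds the seller price by 6: (26 − 7q) − (13.6 + 7.5q) = 6 → q' = 0.4414.
Δq = 0.8552 − 0.4414 = 0.4138; the wedge equals the tax, 6.
The triangle = ½ × 0.4138 × 6 = $1.24 thousand.

$1.24 thousand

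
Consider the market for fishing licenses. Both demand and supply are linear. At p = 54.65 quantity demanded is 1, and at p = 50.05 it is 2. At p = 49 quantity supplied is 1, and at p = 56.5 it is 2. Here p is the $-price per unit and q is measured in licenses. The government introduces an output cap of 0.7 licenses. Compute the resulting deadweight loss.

$3.56

Demand slope = (50.05 − 54.65)/(2 − 1) = −4.6, so p = 59.25 − 4.6q.
Supply slope = (56.5 − 49)/(2 − 1) = 7.5, so p = 41.5 + 7.5q.
Competitive equilibrium: 59.25 − 4.6q = 41.5 + 7.5q → q* = 1.4669, p* = 52.5021.
At q = 0.7: demand price = 59.25 − 4.6·0.7 = 56.03; supply price = 41.5 + 7.5·0.7 = 46.75.
Δq = 1.4669 − 0.7 = 0.7669; wedge = 56.03 − 46.75 = 9.28.
DWL = ½ × 0.7669 × 9.28 = $3.56.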